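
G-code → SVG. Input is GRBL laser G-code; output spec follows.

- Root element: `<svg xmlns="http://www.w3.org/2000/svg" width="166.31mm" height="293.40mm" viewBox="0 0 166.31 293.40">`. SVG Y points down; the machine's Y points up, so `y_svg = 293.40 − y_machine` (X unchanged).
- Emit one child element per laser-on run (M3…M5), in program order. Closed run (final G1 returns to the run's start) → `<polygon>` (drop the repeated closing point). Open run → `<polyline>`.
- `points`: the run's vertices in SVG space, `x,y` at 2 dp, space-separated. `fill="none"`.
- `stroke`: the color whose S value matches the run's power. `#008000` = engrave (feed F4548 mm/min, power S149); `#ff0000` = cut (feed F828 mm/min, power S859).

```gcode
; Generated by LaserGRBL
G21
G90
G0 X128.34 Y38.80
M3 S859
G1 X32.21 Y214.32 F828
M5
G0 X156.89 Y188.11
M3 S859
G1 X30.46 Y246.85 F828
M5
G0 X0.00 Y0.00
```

<svg xmlns="http://www.w3.org/2000/svg" width="166.31mm" height="293.40mm" viewBox="0 0 166.31 293.40">
  <polyline points="128.34,254.60 32.21,79.08" fill="none" stroke="#ff0000"/>
  <polyline points="156.89,105.29 30.46,46.55" fill="none" stroke="#ff0000"/>
</svg>

Each laser-on run becomes one SVG element. Flip Y back into SVG space with y_svg = 293.40 − y_machine. Every run uses S859, so all elements get stroke `#ff0000` (cut).

Run 1: The run is open, so emit a `<polyline>` with points (Y-flipped): 128.34,254.60 32.21,79.08.

Run 2: The run is open, so emit a `<polyline>` with points (Y-flipped): 156.89,105.29 30.46,46.55.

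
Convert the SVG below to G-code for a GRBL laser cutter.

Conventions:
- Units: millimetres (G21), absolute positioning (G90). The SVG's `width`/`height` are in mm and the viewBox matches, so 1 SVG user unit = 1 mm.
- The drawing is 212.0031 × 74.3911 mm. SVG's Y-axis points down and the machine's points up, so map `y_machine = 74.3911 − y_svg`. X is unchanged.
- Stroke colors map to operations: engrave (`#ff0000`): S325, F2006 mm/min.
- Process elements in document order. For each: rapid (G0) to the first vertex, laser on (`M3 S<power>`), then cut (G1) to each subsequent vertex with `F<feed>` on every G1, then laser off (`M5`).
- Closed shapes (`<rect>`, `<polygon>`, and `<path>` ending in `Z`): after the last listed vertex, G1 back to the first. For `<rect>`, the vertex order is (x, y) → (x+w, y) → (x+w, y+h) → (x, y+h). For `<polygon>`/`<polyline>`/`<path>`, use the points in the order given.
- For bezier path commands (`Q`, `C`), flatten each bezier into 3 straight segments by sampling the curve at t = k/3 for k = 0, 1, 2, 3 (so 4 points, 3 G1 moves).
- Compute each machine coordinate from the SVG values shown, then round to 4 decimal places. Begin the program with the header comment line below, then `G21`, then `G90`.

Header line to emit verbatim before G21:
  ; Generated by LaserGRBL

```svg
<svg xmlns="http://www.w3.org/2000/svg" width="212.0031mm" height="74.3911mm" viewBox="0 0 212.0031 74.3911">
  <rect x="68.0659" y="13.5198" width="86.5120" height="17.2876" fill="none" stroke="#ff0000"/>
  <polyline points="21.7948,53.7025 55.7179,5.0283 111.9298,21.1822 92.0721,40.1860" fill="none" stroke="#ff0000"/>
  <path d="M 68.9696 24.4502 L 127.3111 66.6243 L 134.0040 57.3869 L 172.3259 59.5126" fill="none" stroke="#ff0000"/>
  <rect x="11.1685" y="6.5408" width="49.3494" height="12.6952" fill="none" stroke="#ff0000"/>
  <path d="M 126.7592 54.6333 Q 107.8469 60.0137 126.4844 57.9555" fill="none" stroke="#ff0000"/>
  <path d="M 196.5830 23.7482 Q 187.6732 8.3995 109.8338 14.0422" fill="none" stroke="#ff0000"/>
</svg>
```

; Generated by LaserGRBL
G21
G90
G0 X68.0659 Y60.8713
M3 S325
G1 X154.5779 Y60.8713 F2006
G1 X154.5779 Y43.5837 F2006
G1 X68.0659 Y43.5837 F2006
G1 X68.0659 Y60.8713 F2006
M5
G0 X21.7948 Y20.6886
M3 S325
G1 X55.7179 Y69.3628 F2006
G1 X111.9298 Y53.2089 F2006
G1 X92.0721 Y34.2051 F2006
M5
G0 X68.9696 Y49.9409
M3 S325
G1 X127.3111 Y7.7668 F2006
G1 X134.0040 Y17.0042 F2006
G1 X172.3259 Y14.8785 F2006
M5
G0 X11.1685 Y67.8503
M3 S325
G1 X60.5179 Y67.8503 F2006
G1 X60.5179 Y55.1551 F2006
G1 X11.1685 Y55.1551 F2006
G1 X11.1685 Y67.8503 F2006
M5
G0 X126.7592 Y19.7578
M3 S325
G1 X118.3232 Y16.9974 F2006
G1 X118.2316 Y15.8900 F2006
G1 X126.4844 Y16.4356 F2006
M5
G0 X196.5830 Y50.6429
M3 S325
G1 X182.9843 Y58.5430 F2006
G1 X154.0679 Y61.7783 F2006
G1 X109.8338 Y60.3489 F2006
M5

1 u = 1 mm; y_m = 74.3911 − y.

[1] `<rect>` rectangle, #ff0000→engrave S325 F2006: (68.0659,60.8713) → (154.5779,60.8713) → (154.5779,43.5837) → (68.0659,43.5837) → (68.0659,60.8713) (closed)

[2] `<polyline>` open polyline, #ff0000→engrave S325 F2006: (21.7948,20.6886) → (55.7179,69.3628) → (111.9298,53.2089) → (92.0721,34.2051)

[3] `<path>` open polyline, #ff0000→engrave S325 F2006: (68.9696,49.9409) → (127.3111,7.7668) → (134.0040,17.0042) → (172.3259,14.8785)

[4] `<rect>` rectangle, #ff0000→engrave S325 F2006: (11.1685,67.8503) → (60.5179,67.8503) → (60.5179,55.1551) → (11.1685,55.1551) → (11.1685,67.8503) (closed)

[5] `<path>` quadratic bezier, #ff0000→engrave S325 F2006: (126.7592,19.7578) → (118.3232,16.9974) → (118.2316,15.8900) → (126.4844,16.4356)

[6] `<path>` quadratic bezier, #ff0000→engrave S325 F2006: (196.5830,50.6429) → (182.9843,58.5430) → (154.0679,61.7783) → (109.8338,60.3489)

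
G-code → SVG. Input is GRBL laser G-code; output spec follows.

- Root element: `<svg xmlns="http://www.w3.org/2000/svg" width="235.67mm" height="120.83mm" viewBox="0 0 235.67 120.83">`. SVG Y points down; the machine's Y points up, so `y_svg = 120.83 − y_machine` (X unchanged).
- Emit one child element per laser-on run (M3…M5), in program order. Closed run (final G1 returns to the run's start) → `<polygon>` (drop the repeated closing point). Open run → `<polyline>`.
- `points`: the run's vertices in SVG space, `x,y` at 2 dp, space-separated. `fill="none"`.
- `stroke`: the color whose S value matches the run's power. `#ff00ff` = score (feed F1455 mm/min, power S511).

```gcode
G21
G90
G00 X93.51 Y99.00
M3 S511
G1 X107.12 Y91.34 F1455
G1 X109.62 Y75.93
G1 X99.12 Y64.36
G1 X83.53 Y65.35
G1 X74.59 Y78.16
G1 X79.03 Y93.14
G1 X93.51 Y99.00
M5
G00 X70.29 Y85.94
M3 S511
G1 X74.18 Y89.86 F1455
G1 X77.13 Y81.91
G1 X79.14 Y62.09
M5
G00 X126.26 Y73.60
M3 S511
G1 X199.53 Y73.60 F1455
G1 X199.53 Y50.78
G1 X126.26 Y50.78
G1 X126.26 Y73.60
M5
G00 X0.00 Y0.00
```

<svg xmlns="http://www.w3.org/2000/svg" width="235.67mm" height="120.83mm" viewBox="0 0 235.67 120.83">
  <polygon points="93.51,21.83 107.12,29.49 109.62,44.90 99.12,56.47 83.53,55.48 74.59,42.67 79.03,27.69" fill="none" stroke="#ff00ff"/>
  <polyline points="70.29,34.89 74.18,30.97 77.13,38.92 79.14,58.74" fill="none" stroke="#ff00ff"/>
  <polygon points="126.26,47.23 199.53,47.23 199.53,70.05 126.26,70.05" fill="none" stroke="#ff00ff"/>
</svg>

Each laser-on run becomes one SVG element. Flip Y back into SVG space with y_svg = 120.83 − y_machine. Every run uses S511, so all elements get stroke `#ff00ff` (score).

Run 1: The run returns to its start, so emit a `<polygon>` with points (Y-flipped): 93.51,21.83 107.12,29.49 109.62,44.90 99.12,56.47 83.53,55.48 74.59,42.67 79.03,27.69.

Run 2: The run is open, so emit a `<polyline>` with points (Y-flipped): 70.29,34.89 74.18,30.97 77.13,38.92 79.14,58.74.

Run 3: The run returns to its start, so emit a `<polygon>` with points (Y-flipped): 126.26,47.23 199.53,47.23 199.53,70.05 126.26,70.05.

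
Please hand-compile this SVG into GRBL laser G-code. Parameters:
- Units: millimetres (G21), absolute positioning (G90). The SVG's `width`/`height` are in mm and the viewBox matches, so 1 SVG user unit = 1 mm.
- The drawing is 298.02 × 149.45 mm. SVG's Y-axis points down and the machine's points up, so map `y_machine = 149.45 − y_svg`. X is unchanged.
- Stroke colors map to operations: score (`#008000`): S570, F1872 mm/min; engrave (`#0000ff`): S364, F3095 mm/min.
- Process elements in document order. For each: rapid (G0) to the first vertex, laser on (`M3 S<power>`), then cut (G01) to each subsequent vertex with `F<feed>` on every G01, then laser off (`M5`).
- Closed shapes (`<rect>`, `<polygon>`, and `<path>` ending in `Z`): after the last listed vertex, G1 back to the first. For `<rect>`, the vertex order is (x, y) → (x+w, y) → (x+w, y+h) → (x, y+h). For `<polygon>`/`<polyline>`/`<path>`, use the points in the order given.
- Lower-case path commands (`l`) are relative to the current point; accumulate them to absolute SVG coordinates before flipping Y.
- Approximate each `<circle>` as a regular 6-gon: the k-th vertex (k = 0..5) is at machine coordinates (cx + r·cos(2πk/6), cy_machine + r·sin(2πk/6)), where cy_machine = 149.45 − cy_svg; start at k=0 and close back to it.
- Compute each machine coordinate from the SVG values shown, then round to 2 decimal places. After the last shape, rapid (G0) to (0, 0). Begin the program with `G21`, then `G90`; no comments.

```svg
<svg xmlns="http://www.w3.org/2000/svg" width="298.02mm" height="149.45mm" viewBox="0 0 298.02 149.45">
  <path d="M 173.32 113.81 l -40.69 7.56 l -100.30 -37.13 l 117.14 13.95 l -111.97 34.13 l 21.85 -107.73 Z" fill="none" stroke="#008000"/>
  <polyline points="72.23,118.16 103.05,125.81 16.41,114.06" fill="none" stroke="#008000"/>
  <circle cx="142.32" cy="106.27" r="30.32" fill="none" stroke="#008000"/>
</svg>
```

G21
G90
G0 X173.32 Y35.64
M3 S570
G01 X132.63 Y28.08 F1872
G01 X32.33 Y65.21 F1872
G01 X149.47 Y51.26 F1872
G01 X37.50 Y17.13 F1872
G01 X59.35 Y124.86 F1872
G01 X173.32 Y35.64 F1872
M5
G0 X72.23 Y31.29
M3 S570
G01 X103.05 Y23.64 F1872
G01 X16.41 Y35.39 F1872
M5
G0 X172.64 Y43.18
M3 S570
G01 X157.48 Y69.44 F1872
G01 X127.16 Y69.44 F1872
G01 X112.00 Y43.18 F1872
G01 X127.16 Y16.92 F1872
G01 X157.48 Y16.92 F1872
G01 X172.64 Y43.18 F1872
M5
G0 X0.00 Y0.00

1 u = 1 mm; y_m = 149.45 − y.

[1] `<path>` closed polygon, #008000→score S570 F1872: (173.32,35.64) → (132.63,28.08) → (32.33,65.21) → (149.47,51.26) → (37.50,17.13) → (59.35,124.86) → (173.32,35.64) (closed)

[2] `<polyline>` open polyline, #008000→score S570 F1872: (72.23,31.29) → (103.05,23.64) → (16.41,35.39)

[3] `<circle>` circle, #008000→score S570 F1872: (172.64,43.18) → (157.48,69.44) → (127.16,69.44) → (112.00,43.18) → (127.16,16.92) → (157.48,16.92) → (172.64,43.18) (closed)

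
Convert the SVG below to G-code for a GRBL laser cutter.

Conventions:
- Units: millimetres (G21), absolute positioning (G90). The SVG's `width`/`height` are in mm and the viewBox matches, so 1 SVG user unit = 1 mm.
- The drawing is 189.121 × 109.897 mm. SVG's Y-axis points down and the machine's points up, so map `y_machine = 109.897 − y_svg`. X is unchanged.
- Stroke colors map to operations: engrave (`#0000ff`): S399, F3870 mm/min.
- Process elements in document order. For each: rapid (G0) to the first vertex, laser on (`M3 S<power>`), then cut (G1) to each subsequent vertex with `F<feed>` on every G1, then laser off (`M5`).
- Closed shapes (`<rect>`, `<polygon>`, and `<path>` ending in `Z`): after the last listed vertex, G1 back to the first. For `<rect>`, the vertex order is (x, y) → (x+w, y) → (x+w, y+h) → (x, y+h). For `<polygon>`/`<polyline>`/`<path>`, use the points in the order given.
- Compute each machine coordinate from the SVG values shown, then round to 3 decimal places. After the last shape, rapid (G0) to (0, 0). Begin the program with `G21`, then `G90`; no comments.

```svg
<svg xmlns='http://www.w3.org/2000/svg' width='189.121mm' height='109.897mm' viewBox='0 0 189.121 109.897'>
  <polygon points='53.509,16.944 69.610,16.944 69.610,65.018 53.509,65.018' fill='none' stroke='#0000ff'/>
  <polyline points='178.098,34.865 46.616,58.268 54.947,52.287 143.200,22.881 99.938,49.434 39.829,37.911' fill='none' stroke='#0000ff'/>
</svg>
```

G21
G90
G0 X53.509 Y92.953
M3 S399
G1 X69.610 Y92.953 F3870
G1 X69.610 Y44.879 F3870
G1 X53.509 Y44.879 F3870
G1 X53.509 Y92.953 F3870
M5
G0 X178.098 Y75.032
M3 S399
G1 X46.616 Y51.629 F3870
G1 X54.947 Y57.610 F3870
G1 X143.200 Y87.016 F3870
G1 X99.938 Y60.463 F3870
G1 X39.829 Y71.986 F3870
M5
G0 X0.000 Y0.000

Since the viewBox matches the mm dimensions, user units are millimetres directly. The only transform is the Y-flip y_m = 109.897 − y_svg.

Shape 1 is a rectangle drawn with `<polygon>`. Its stroke #0000ff means engrave at S399, F3870. After flipping Y the toolpath is (53.509,92.953) → (69.610,92.953) → (69.610,44.879) → (53.509,44.879) → (53.509,92.953), returning to the start.

Shape 2 is a open polyline drawn with `<polyline>`. Its stroke #0000ff means engrave at S399, F3870. After flipping Y the toolpath is (178.098,75.032) → (46.616,51.629) → (54.947,57.610) → (143.200,87.016) → (99.938,60.463) → (39.829,71.986).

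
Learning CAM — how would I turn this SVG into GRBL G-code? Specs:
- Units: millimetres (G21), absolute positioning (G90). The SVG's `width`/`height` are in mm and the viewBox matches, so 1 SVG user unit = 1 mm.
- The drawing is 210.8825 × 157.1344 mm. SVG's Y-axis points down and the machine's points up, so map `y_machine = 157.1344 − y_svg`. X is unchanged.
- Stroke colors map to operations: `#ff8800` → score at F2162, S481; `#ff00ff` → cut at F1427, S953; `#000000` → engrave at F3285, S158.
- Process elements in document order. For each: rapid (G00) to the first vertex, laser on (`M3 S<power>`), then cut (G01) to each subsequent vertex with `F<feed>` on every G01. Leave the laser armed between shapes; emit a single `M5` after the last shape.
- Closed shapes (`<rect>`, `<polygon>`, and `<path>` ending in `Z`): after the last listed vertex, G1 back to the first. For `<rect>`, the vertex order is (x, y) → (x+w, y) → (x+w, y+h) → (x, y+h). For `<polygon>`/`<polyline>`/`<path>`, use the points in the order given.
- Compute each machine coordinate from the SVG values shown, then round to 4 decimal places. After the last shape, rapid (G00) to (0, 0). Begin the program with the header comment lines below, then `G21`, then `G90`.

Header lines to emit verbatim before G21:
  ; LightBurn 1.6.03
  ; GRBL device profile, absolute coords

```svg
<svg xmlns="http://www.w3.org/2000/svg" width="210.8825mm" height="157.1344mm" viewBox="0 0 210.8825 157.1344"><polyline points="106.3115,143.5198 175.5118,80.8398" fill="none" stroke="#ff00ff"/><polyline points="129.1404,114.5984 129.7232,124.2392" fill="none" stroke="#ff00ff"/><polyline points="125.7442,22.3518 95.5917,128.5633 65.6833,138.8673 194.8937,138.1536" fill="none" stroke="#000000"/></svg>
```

viewBox `0 0 210.8825 157.1344` with mm width/height → 1 unit = 1 mm. Flip: y_m = 157.1344 − y_svg.

**Shape 1** — `<polyline>` line segment, stroke `#ff00ff` → cut (S953, F1427). Machine vertices: (106.3115,13.6146) → (175.5118,76.2946). Open path.

**Shape 2** — `<polyline>` line segment, stroke `#ff00ff` → cut (S953, F1427). Machine vertices: (129.1404,42.5360) → (129.7232,32.8952). Open path.

**Shape 3** — `<polyline>` open polyline, stroke `#000000` → engrave (S158, F3285). Machine vertices: (125.7442,134.7826) → (95.5917,28.5711) → (65.6833,18.2671) → (194.8937,18.9808). Open path.

; LightBurn 1.6.03
; GRBL device profile, absolute coords
G21
G90
G00 X106.3115 Y13.6146
M3 S953
G01 X175.5118 Y76.2946 F1427
G00 X129.1404 Y42.5360
M3 S953
G01 X129.7232 Y32.8952 F1427
G00 X125.7442 Y134.7826
M3 S158
G01 X95.5917 Y28.5711 F3285
G01 X65.6833 Y18.2671 F3285
G01 X194.8937 Y18.9808 F3285
M5
G00 X0.0000 Y0.0000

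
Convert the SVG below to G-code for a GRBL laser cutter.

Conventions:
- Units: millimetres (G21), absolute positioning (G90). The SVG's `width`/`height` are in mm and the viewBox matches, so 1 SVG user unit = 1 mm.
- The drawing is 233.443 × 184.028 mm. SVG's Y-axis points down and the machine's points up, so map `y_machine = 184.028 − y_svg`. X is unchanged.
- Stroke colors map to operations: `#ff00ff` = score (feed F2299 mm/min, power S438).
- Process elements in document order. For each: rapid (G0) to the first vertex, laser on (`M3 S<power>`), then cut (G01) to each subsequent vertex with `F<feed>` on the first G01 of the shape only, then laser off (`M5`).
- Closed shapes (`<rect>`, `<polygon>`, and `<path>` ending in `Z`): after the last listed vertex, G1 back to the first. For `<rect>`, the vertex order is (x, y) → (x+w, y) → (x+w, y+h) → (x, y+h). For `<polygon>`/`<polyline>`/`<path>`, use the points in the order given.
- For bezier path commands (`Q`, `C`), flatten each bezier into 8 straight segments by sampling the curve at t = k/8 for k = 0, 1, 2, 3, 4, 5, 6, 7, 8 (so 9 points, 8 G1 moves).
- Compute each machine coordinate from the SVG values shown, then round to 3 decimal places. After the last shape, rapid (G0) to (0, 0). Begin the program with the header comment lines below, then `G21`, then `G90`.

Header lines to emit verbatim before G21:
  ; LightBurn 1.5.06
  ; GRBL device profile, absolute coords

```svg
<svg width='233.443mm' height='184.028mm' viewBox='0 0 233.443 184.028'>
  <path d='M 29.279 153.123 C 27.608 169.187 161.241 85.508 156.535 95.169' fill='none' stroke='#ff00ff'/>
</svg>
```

; LightBurn 1.5.06
; GRBL device profile, absolute coords
G21
G90
G0 X29.279 Y30.905
M3 S438
G01 X34.460 Y29.179 F2299
G01 X49.120 Y34.542
G01 X70.050 Y44.730
G01 X94.045 Y57.481
G01 X117.898 Y70.532
G01 X138.402 Y81.620
G01 X152.350 Y88.484
G01 X156.535 Y88.859
M5
G0 X0.000 Y0.000

Since the viewBox matches the mm dimensions, user units are millimetres directly. The only transform is the Y-flip y_m = 184.028 − y_svg.

Shape 1 is a cubic bezier drawn with `<path>`. Its stroke #ff00ff means score at S438, F2299. After flipping Y the toolpath is (29.279,30.905) → (34.460,29.179) → (49.120,34.542) → (70.050,44.730) → (94.045,57.481) → (117.898,70.532) → (138.402,81.620) → (152.350,88.484) → (156.535,88.859).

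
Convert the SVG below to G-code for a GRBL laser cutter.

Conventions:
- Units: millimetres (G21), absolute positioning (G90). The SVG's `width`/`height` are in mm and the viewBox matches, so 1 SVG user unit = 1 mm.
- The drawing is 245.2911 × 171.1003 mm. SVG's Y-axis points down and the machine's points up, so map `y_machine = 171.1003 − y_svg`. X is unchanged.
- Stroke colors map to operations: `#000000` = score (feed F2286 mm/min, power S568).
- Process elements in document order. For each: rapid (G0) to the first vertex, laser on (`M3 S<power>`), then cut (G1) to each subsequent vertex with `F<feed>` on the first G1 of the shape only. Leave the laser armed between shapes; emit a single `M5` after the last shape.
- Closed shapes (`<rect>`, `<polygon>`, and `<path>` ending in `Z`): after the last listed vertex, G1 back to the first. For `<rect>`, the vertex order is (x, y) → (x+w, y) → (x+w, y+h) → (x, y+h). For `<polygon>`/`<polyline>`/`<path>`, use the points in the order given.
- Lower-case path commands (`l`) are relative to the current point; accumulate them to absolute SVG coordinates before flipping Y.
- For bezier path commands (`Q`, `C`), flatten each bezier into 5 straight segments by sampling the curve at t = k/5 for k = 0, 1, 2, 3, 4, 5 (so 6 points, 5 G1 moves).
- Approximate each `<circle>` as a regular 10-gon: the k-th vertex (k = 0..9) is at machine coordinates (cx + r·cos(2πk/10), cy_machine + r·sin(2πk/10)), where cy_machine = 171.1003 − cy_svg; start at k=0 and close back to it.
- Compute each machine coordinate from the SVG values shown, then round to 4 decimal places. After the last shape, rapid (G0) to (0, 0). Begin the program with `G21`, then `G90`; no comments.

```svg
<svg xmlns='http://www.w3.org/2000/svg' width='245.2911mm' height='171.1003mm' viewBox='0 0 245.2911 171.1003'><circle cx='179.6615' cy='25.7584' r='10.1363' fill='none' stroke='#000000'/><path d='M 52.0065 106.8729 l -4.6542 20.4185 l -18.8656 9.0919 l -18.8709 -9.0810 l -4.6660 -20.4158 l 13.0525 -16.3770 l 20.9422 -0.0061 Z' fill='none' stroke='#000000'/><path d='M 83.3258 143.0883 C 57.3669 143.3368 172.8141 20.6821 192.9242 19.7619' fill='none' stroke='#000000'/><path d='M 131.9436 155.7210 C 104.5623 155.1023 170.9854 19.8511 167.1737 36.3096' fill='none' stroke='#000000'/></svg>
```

viewBox `0 0 245.2911 171.1003` with mm width/height → 1 unit = 1 mm. Flip: y_m = 171.1003 − y_svg.

**Shape 1** — `<circle>` circle, stroke `#000000` → score (S568, F2286). Machine vertices: (189.7978,145.3419) → (187.8619,151.2999) → (182.7938,154.9821) → (176.5292,154.9821) → (171.4611,151.2999) → (169.5252,145.3419) → (171.4611,139.3839) → (176.5292,135.7017) → (182.7938,135.7017) → (187.8619,139.3839) → (189.7978,145.3419). Closed: final G1 returns to the first vertex.

**Shape 2** — `<path>` regular polygon, stroke `#000000` → score (S568, F2286). Machine vertices: (52.0065,64.2274) → (47.3523,43.8089) → (28.4867,34.7170) → (9.6158,43.7980) → (4.9498,64.2138) → (18.0023,80.5908) → (38.9445,80.5969) → (52.0065,64.2274). Closed: final G1 returns to the first vertex.

**Shape 3** — `<path>` cubic bezier, stroke `#000000` → score (S568, F2286). Control points (SVG): P0=(83.3258,143.0883), P1=(57.3669,143.3368), P2=(172.8141,20.6821), P3=(192.9242,19.7619); sampled at t=k/5. Machine vertices: (83.3258,28.0120) → (82.8252,40.6542) → (104.8985,71.0505) → (138.1818,107.4584) → (171.3116,138.1352) → (192.9242,151.3384). Open path.

**Shape 4** — `<path>` cubic bezier, stroke `#000000` → score (S568, F2286). Control points (SVG): P0=(131.9436,155.7210), P1=(104.5623,155.1023), P2=(170.9854,19.8511), P3=(167.1737,36.3096); sampled at t=k/5. Machine vertices: (131.9436,15.3793) → (125.4590,29.6157) → (133.6136,62.4194) → (148.5335,100.0461) → (162.3449,128.7514) → (167.1737,134.7907). Open path.

G21
G90
G0 X189.7978 Y145.3419
M3 S568
G1 X187.8619 Y151.2999 F2286
G1 X182.7938 Y154.9821
G1 X176.5292 Y154.9821
G1 X171.4611 Y151.2999
G1 X169.5252 Y145.3419
G1 X171.4611 Y139.3839
G1 X176.5292 Y135.7017
G1 X182.7938 Y135.7017
G1 X187.8619 Y139.3839
G1 X189.7978 Y145.3419
G0 X52.0065 Y64.2274
M3 S568
G1 X47.3523 Y43.8089 F2286
G1 X28.4867 Y34.7170
G1 X9.6158 Y43.7980
G1 X4.9498 Y64.2138
G1 X18.0023 Y80.5908
G1 X38.9445 Y80.5969
G1 X52.0065 Y64.2274
G0 X83.3258 Y28.0120
M3 S568
G1 X82.8252 Y40.6542 F2286
G1 X104.8985 Y71.0505
G1 X138.1818 Y107.4584
G1 X171.3116 Y138.1352
G1 X192.9242 Y151.3384
G0 X131.9436 Y15.3793
M3 S568
G1 X125.4590 Y29.6157 F2286
G1 X133.6136 Y62.4194
G1 X148.5335 Y100.0461
G1 X162.3449 Y128.7514
G1 X167.1737 Y134.7907
M5
G0 X0.0000 Y0.0000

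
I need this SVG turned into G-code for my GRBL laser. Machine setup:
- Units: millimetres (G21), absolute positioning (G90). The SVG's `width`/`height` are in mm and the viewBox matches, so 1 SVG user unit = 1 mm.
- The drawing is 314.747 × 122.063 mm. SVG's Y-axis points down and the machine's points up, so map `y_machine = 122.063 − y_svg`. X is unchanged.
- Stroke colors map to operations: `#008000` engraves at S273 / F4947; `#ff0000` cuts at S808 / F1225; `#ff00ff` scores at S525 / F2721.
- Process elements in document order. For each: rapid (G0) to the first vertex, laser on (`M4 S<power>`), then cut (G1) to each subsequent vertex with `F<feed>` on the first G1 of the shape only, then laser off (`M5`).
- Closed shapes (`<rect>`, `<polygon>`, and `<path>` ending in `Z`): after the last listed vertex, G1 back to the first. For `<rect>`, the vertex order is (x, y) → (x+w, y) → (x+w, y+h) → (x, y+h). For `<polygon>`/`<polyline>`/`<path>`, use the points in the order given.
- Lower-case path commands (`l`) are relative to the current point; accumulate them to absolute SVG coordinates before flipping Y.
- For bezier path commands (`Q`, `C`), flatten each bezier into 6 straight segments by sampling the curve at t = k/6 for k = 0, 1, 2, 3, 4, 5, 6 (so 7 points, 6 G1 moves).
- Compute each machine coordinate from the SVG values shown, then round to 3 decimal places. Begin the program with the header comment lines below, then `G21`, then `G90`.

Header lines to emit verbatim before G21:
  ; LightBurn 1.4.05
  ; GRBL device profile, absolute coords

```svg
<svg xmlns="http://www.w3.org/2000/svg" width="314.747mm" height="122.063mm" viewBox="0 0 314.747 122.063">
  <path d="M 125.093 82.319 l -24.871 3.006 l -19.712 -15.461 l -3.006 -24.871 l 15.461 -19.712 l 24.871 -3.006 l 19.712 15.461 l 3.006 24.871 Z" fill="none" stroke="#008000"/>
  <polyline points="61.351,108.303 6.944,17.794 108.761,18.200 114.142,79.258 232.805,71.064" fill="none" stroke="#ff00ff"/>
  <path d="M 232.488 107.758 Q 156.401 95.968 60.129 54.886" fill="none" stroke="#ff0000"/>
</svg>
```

; LightBurn 1.4.05
; GRBL device profile, absolute coords
G21
G90
G0 X125.093 Y39.744
M4 S273
G1 X100.222 Y36.738 F4947
G1 X80.510 Y52.199
G1 X77.504 Y77.070
G1 X92.965 Y96.782
G1 X117.836 Y99.788
G1 X137.548 Y84.327
G1 X140.554 Y59.456
G1 X125.093 Y39.744
M5
G0 X61.351 Y13.760
M4 S525
G1 X6.944 Y104.269 F2721
G1 X108.761 Y103.863
G1 X114.142 Y42.805
G1 X232.805 Y50.999
M5
G0 X232.488 Y14.305
M4 S808
G1 X206.565 Y19.049 F1225
G1 X179.521 Y25.420
G1 X151.355 Y33.418
G1 X122.068 Y43.044
G1 X91.659 Y54.297
G1 X60.129 Y67.177
M5

Since the viewBox matches the mm dimensions, user units are millimetres directly. The only transform is the Y-flip y_m = 122.063 − y_svg.

Shape 1 is a regular polygon drawn with `<path>`. Its stroke #008000 means engrave at S273, F4947. After flipping Y the toolpath is (125.093,39.744) → (100.222,36.738) → (80.510,52.199) → (77.504,77.070) → (92.965,96.782) → (117.836,99.788) → (137.548,84.327) → (140.554,59.456) → (125.093,39.744), returning to the start.

Shape 2 is a open polyline drawn with `<polyline>`. Its stroke #ff00ff means score at S525, F2721. After flipping Y the toolpath is (61.351,13.760) → (6.944,104.269) → (108.761,103.863) → (114.142,42.805) → (232.805,50.999).

Shape 3 is a quadratic bezier drawn with `<path>`. Its stroke #ff0000 means cut at S808, F1225. After flipping Y the toolpath is (232.488,14.305) → (206.565,19.049) → (179.521,25.420) → (151.355,33.418) → (122.068,43.044) → (91.659,54.297) → (60.129,67.177).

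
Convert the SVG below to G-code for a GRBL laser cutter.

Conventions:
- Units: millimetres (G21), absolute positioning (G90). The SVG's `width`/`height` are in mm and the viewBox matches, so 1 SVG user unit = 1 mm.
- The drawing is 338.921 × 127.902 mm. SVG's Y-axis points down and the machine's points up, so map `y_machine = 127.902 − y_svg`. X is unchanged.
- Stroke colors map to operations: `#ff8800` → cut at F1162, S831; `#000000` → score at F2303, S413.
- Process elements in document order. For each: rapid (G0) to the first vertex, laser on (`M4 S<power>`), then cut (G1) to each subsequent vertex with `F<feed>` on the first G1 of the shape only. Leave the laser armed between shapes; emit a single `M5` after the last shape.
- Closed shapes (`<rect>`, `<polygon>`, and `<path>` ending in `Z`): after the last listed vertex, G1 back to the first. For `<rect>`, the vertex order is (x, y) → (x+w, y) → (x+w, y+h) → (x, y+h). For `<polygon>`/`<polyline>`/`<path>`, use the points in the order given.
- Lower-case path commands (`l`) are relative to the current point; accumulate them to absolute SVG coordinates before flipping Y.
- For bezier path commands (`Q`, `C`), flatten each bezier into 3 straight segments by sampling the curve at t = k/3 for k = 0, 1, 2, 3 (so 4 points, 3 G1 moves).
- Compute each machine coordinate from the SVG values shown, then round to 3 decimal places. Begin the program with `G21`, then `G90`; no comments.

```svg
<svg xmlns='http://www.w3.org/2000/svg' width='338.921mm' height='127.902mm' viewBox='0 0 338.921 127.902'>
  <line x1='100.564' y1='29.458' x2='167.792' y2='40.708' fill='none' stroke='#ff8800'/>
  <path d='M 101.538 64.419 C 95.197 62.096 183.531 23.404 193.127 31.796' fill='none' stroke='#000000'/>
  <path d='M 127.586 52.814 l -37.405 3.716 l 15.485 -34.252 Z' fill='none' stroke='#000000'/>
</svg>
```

G21
G90
G0 X100.564 Y98.444
M4 S831
G1 X167.792 Y87.194 F1162
G0 X101.538 Y63.483
M4 S413
G1 X120.333 Y74.838 F2303
G1 X163.708 Y91.894
G1 X193.127 Y96.106
G0 X127.586 Y75.088
M4 S413
G1 X90.181 Y71.372 F2303
G1 X105.666 Y105.624
G1 X127.586 Y75.088
M5

viewBox `0 0 338.921 127.902` with mm width/height → 1 unit = 1 mm. Flip: y_m = 127.902 − y_svg.

**Shape 1** — `<line>` line segment, stroke `#ff8800` → cut (S831, F1162). Machine vertices: (100.564,98.444) → (167.792,87.194). Open path.

**Shape 2** — `<path>` cubic bezier, stroke `#000000` → score (S413, F2303). Control points (SVG): P0=(101.538,64.419), P1=(95.197,62.096), P2=(183.531,23.404), P3=(193.127,31.796); sampled at t=k/3. Machine vertices: (101.538,63.483) → (120.333,74.838) → (163.708,91.894) → (193.127,96.106). Open path.

**Shape 3** — `<path>` regular polygon, stroke `#000000` → score (S413, F2303). Machine vertices: (127.586,75.088) → (90.181,71.372) → (105.666,105.624) → (127.586,75.088). Closed: final G1 returns to the first vertex.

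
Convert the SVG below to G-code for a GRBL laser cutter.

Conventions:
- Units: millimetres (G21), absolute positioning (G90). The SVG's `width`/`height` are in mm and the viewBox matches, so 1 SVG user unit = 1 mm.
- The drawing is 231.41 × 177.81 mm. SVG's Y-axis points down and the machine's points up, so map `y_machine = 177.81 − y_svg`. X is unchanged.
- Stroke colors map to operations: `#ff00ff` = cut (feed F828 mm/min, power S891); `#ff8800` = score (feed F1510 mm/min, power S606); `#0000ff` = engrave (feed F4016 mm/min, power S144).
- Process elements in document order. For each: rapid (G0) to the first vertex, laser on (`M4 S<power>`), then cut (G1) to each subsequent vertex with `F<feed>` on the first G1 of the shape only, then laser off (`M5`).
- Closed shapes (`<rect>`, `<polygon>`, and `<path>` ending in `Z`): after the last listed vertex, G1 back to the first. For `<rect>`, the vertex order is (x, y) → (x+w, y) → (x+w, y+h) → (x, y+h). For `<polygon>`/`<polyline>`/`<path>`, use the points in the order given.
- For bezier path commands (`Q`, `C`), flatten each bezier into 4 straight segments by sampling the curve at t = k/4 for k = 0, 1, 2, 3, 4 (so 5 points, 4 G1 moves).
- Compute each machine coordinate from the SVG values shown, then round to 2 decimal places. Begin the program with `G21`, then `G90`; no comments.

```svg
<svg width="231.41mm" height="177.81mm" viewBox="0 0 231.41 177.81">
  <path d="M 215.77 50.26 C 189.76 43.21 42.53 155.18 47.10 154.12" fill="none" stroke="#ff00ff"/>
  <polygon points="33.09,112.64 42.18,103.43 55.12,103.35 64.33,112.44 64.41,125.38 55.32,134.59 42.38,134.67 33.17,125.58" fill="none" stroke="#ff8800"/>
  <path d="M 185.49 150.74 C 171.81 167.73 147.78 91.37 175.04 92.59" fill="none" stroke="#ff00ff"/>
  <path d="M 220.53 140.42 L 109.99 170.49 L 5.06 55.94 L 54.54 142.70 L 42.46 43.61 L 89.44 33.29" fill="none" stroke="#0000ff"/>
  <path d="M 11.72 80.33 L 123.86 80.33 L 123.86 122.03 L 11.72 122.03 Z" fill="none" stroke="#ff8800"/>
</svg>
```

G21
G90
G0 X215.77 Y127.55
M4 S891
G1 X177.80 Y114.15 F828
G1 X119.97 Y77.87
G1 X67.87 Y40.46
G1 X47.10 Y23.69
M5
G0 X33.09 Y65.17
M4 S606
G1 X42.18 Y74.38 F1510
G1 X55.12 Y74.46
G1 X64.33 Y65.37
G1 X64.41 Y52.43
G1 X55.32 Y43.22
G1 X42.38 Y43.14
G1 X33.17 Y52.23
G1 X33.09 Y65.17
M5
G0 X185.49 Y27.07
M4 S891
G1 X174.25 Y29.16 F828
G1 X164.91 Y50.23
G1 X163.25 Y74.26
G1 X175.04 Y85.22
M5
G0 X220.53 Y37.39
M4 S144
G1 X109.99 Y7.32 F4016
G1 X5.06 Y121.87
G1 X54.54 Y35.11
G1 X42.46 Y134.20
G1 X89.44 Y144.52
M5
G0 X11.72 Y97.48
M4 S606
G1 X123.86 Y97.48 F1510
G1 X123.86 Y55.78
G1 X11.72 Y55.78
G1 X11.72 Y97.48
M5

viewBox `0 0 231.41 177.81` with mm width/height → 1 unit = 1 mm. Flip: y_m = 177.81 − y_svg.

**Shape 1** — `<path>` cubic bezier, stroke `#ff00ff` → cut (S891, F828). Control points (SVG): P0=(215.77,50.26), P1=(189.76,43.21), P2=(42.53,155.18), P3=(47.10,154.12); sampled at t=k/4. Machine vertices: (215.77,127.55) → (177.80,114.15) → (119.97,77.87) → (67.87,40.46) → (47.10,23.69). Open path.

**Shape 2** — `<polygon>` regular polygon, stroke `#ff8800` → score (S606, F1510). Machine vertices: (33.09,65.17) → (42.18,74.38) → (55.12,74.46) → (64.33,65.37) → (64.41,52.43) → (55.32,43.22) → (42.38,43.14) → (33.17,52.23) → (33.09,65.17). Closed: final G1 returns to the first vertex.

**Shape 3** — `<path>` cubic bezier, stroke `#ff00ff` → cut (S891, F828). Control points (SVG): P0=(185.49,150.74), P1=(171.81,167.73), P2=(147.78,91.37), P3=(175.04,92.59); sampled at t=k/4. Machine vertices: (185.49,27.07) → (174.25,29.16) → (164.91,50.23) → (163.25,74.26) → (175.04,85.22). Open path.

**Shape 4** — `<path>` open polyline, stroke `#0000ff` → engrave (S144, F4016). Machine vertices: (220.53,37.39) → (109.99,7.32) → (5.06,121.87) → (54.54,35.11) → (42.46,134.20) → (89.44,144.52). Open path.

**Shape 5** — `<path>` rectangle, stroke `#ff8800` → score (S606, F1510). Machine vertices: (11.72,97.48) → (123.86,97.48) → (123.86,55.78) → (11.72,55.78) → (11.72,97.48). Closed: final G1 returns to the first vertex.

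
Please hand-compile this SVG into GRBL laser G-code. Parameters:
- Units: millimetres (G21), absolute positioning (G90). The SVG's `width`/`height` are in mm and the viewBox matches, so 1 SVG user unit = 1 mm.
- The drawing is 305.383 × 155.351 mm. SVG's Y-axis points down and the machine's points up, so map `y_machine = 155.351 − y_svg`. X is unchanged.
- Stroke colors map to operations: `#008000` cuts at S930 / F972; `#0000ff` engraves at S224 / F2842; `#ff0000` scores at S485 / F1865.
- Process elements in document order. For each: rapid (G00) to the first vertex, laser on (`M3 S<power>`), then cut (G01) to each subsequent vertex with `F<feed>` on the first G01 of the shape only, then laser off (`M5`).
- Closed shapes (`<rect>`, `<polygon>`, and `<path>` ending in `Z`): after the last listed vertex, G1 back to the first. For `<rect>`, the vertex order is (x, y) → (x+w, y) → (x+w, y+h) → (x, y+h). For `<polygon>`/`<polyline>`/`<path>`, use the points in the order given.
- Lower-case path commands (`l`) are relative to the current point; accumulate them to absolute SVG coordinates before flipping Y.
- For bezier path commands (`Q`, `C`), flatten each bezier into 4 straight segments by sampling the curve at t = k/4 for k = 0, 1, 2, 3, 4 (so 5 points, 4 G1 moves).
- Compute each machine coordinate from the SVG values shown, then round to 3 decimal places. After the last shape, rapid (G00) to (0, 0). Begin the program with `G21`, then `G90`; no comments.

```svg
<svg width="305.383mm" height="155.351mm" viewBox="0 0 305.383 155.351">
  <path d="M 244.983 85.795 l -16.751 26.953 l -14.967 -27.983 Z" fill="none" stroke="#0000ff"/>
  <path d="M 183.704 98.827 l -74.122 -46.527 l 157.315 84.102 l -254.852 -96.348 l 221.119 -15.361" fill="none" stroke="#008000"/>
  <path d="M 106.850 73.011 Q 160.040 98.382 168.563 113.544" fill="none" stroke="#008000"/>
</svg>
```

viewBox `0 0 305.383 155.351` with mm width/height → 1 unit = 1 mm. Flip: y_m = 155.351 − y_svg.

**Shape 1** — `<path>` regular polygon, stroke `#0000ff` → engrave (S224, F2842). Machine vertices: (244.983,69.556) → (228.232,42.603) → (213.265,70.586) → (244.983,69.556). Closed: final G1 returns to the first vertex.

**Shape 2** — `<path>` open polyline, stroke `#008000` → cut (S930, F972). Machine vertices: (183.704,56.524) → (109.582,103.051) → (266.897,18.949) → (12.045,115.297) → (233.164,130.658). Open path.

**Shape 3** — `<path>` quadratic bezier, stroke `#008000` → cut (S930, F972). Control points (SVG): P0=(106.850,73.011), P1=(160.040,98.382), P2=(168.563,113.544); sampled at t=k/4. Machine vertices: (106.850,82.340) → (130.653,70.293) → (148.873,59.521) → (161.510,50.026) → (168.563,41.807). Open path.

G21
G90
G00 X244.983 Y69.556
M3 S224
G01 X228.232 Y42.603 F2842
G01 X213.265 Y70.586
G01 X244.983 Y69.556
M5
G00 X183.704 Y56.524
M3 S930
G01 X109.582 Y103.051 F972
G01 X266.897 Y18.949
G01 X12.045 Y115.297
G01 X233.164 Y130.658
M5
G00 X106.850 Y82.340
M3 S930
G01 X130.653 Y70.293 F972
G01 X148.873 Y59.521
G01 X161.510 Y50.026
G01 X168.563 Y41.807
M5
G00 X0.000 Y0.000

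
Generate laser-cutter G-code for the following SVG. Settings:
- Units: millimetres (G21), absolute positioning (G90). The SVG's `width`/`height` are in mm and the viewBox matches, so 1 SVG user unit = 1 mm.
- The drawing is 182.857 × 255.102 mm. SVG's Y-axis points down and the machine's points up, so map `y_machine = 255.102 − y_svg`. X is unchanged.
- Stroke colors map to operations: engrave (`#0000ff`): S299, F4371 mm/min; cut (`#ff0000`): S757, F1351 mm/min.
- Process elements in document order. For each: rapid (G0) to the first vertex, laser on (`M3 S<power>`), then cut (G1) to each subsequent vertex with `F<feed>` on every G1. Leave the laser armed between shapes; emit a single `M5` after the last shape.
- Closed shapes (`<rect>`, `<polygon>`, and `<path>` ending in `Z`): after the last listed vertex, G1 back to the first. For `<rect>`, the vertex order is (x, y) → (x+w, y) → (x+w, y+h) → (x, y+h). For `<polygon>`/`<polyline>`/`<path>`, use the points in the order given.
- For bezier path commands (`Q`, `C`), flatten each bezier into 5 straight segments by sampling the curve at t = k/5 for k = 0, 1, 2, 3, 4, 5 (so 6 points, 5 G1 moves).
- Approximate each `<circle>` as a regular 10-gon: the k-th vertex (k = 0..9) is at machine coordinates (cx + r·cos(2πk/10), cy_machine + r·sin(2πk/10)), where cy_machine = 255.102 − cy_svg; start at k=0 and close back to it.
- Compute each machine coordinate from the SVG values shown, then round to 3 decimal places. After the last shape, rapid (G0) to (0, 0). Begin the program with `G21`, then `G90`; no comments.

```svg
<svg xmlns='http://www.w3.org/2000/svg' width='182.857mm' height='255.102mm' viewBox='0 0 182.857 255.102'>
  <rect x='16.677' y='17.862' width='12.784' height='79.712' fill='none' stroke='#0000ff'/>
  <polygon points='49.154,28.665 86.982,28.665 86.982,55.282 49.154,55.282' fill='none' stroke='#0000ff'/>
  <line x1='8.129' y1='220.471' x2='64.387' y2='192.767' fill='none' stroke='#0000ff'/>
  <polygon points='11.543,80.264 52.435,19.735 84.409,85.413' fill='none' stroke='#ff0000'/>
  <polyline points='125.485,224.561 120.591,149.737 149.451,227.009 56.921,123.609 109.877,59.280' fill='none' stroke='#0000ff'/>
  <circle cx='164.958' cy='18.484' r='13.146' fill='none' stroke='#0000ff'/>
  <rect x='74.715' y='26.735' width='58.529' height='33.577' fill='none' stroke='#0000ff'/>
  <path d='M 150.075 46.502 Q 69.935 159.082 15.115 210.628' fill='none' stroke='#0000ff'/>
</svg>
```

G21
G90
G0 X16.677 Y237.240
M3 S299
G1 X29.461 Y237.240 F4371
G1 X29.461 Y157.528 F4371
G1 X16.677 Y157.528 F4371
G1 X16.677 Y237.240 F4371
G0 X49.154 Y226.437
M3 S299
G1 X86.982 Y226.437 F4371
G1 X86.982 Y199.820 F4371
G1 X49.154 Y199.820 F4371
G1 X49.154 Y226.437 F4371
G0 X8.129 Y34.631
M3 S299
G1 X64.387 Y62.335 F4371
G0 X11.543 Y174.838
M3 S757
G1 X52.435 Y235.367 F1351
G1 X84.409 Y169.689 F1351
G1 X11.543 Y174.838 F1351
G0 X125.485 Y30.541
M3 S299
G1 X120.591 Y105.365 F4371
G1 X149.451 Y28.093 F4371
G1 X56.921 Y131.493 F4371
G1 X109.877 Y195.822 F4371
G0 X178.104 Y236.618
M3 S299
G1 X175.593 Y244.345 F4371
G1 X169.020 Y249.121 F4371
G1 X160.896 Y249.121 F4371
G1 X154.323 Y244.345 F4371
G1 X151.812 Y236.618 F4371
G1 X154.323 Y228.891 F4371
G1 X160.896 Y224.115 F4371
G1 X169.020 Y224.115 F4371
G1 X175.593 Y228.891 F4371
G1 X178.104 Y236.618 F4371
G0 X74.715 Y228.367
M3 S299
G1 X133.244 Y228.367 F4371
G1 X133.244 Y194.790 F4371
G1 X74.715 Y194.790 F4371
G1 X74.715 Y228.367 F4371
G0 X150.075 Y208.600
M3 S299
G1 X119.032 Y166.009 F4371
G1 X90.014 Y128.301 F4371
G1 X63.022 Y95.476 F4371
G1 X38.056 Y67.534 F4371
G1 X15.115 Y44.474 F4371
M5
G0 X0.000 Y0.000

viewBox `0 0 182.857 255.102` with mm width/height → 1 unit = 1 mm. Flip: y_m = 255.102 − y_svg.

**Shape 1** — `<rect>` rectangle, stroke `#0000ff` → engrave (S299, F4371). Machine vertices: (16.677,237.240) → (29.461,237.240) → (29.461,157.528) → (16.677,157.528) → (16.677,237.240). Closed: final G1 returns to the first vertex.

**Shape 2** — `<polygon>` rectangle, stroke `#0000ff` → engrave (S299, F4371). Machine vertices: (49.154,226.437) → (86.982,226.437) → (86.982,199.820) → (49.154,199.820) → (49.154,226.437). Closed: final G1 returns to the first vertex.

**Shape 3** — `<line>` line segment, stroke `#0000ff` → engrave (S299, F4371). Machine vertices: (8.129,34.631) → (64.387,62.335). Open path.

**Shape 4** — `<polygon>` regular polygon, stroke `#ff0000` → cut (S757, F1351). Machine vertices: (11.543,174.838) → (52.435,235.367) → (84.409,169.689) → (11.543,174.838). Closed: final G1 returns to the first vertex.

**Shape 5** — `<polyline>` open polyline, stroke `#0000ff` → engrave (S299, F4371). Machine vertices: (125.485,30.541) → (120.591,105.365) → (149.451,28.093) → (56.921,131.493) → (109.877,195.822). Open path.

**Shape 6** — `<circle>` circle, stroke `#0000ff` → engrave (S299, F4371). Machine vertices: (178.104,236.618) → (175.593,244.345) → (169.020,249.121) → (160.896,249.121) → (154.323,244.345) → (151.812,236.618) → (154.323,228.891) → (160.896,224.115) → (169.020,224.115) → (175.593,228.891) → (178.104,236.618). Closed: final G1 returns to the first vertex.

**Shape 7** — `<rect>` rectangle, stroke `#0000ff` → engrave (S299, F4371). Machine vertices: (74.715,228.367) → (133.244,228.367) → (133.244,194.790) → (74.715,194.790) → (74.715,228.367). Closed: final G1 returns to the first vertex.

**Shape 8** — `<path>` quadratic bezier, stroke `#0000ff` → engrave (S299, F4371). Control points (SVG): P0=(150.075,46.502), P1=(69.935,159.082), P2=(15.115,210.628); sampled at t=k/5. Machine vertices: (150.075,208.600) → (119.032,166.009) → (90.014,128.301) → (63.022,95.476) → (38.056,67.534) → (15.115,44.474). Open path.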